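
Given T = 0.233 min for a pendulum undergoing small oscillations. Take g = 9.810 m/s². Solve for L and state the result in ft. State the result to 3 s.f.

Rearranging: L = g·(T/2π)².
T = 0.233 min = 13.98 s; g = 9.810 m/s².
L = 48.57 m
48.57 m × (1 ft / 0.3048 m) = 159.3 ft

159 ft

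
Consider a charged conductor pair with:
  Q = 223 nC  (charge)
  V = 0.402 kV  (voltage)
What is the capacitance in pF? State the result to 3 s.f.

Directly: C = Q/V.
Q = 223 nC = 2.230×10^-7 C; V = 0.402 kV = 402.0 V.
C = 5.547×10^-10 F
5.547×10^-10 F × (1 pF / 1.000×10^-12 F) = 554.7 pF

555 pF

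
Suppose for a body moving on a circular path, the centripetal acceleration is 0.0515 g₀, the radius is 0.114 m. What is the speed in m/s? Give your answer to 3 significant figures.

0.240 m/s

Rearranging a = v²/r for v: v = √(a·r).
a = 0.0515 g₀ = 0.5050 m/s²; r = 0.114 m.
v = 0.2399 m/s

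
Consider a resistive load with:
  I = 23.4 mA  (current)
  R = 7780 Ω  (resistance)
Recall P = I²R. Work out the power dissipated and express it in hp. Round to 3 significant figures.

P is given directly by: P = I²R.
I = 23.4 mA = 0.02340 A; R = 7780 Ω.
P = 4.260 W  (the unit combination reduces to kg·m²/s³ = W)
4.260 W × (1 hp / 745.7 W) = 0.005713 hp

0.00571 hp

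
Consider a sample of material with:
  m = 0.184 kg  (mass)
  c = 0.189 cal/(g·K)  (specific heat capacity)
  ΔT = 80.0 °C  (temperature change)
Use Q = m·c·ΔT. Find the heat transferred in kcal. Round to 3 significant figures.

2.78 kcal

Q is given directly by: Q = mcΔT.
m = 0.184 kg; c = 0.189 cal/(g·K) = 790.8 J/(kg·K); ΔT = 80.0 °C = 80.00 K.
Q = 11640 J
11640 J × (1 kcal / 4184 J) = 2.782 kcal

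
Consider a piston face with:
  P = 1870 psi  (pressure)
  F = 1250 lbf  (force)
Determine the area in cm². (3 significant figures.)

Rearranging P = F/A for A: A = F/P.
P = 1870 psi = 1.289×10^7 Pa; F = 1250 lbf = 5560 N.
A = 4.313×10^-4 m²
4.313×10^-4 m² × (1 cm² / 1.000×10^-4 m²) = 4.313 cm²

4.31 cm²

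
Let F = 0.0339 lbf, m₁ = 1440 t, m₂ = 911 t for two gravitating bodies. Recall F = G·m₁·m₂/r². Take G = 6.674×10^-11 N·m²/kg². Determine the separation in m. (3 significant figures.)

Rearranging F = G·m₁·m₂/r² for r: r = √(G·m₁m₂/F).
F = 0.0339 lbf = 0.1508 N; m₁ = 1440 t = 1.440×10^6 kg; m₂ = 911 t = 9.110×10^5 kg; G = 6.674×10^-11 N·m²/kg².
r = 24.10 m

24.1 m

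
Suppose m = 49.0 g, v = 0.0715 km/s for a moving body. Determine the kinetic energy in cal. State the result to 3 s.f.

KE is given directly by: KE = ½mv².
m = 49.0 g = 0.04900 kg; v = 0.0715 km/s = 71.50 m/s.
KE = 125.3 J  (the unit combination reduces to kg·m²/s² = J)
125.3 J × (1 cal / 4.184 J) = 29.94 cal

29.9 cal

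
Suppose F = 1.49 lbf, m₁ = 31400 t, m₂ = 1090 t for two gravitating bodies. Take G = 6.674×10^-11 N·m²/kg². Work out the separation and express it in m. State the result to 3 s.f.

18.6 m

From Newton's law of gravitation: r = √(G·m₁m₂/F).
F = 1.49 lbf = 6.628 N; m₁ = 31400 t = 3.140×10^7 kg; m₂ = 1090 t = 1.090×10^6 kg; G = 6.674×10^-11 N·m²/kg².
r = 18.56 m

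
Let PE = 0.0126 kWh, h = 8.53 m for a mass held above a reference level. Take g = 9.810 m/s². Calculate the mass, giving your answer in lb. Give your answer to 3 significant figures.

Solving PE = m·g·h for m: m = PE/(g·h).
PE = 0.0126 kWh = 45360 J; h = 8.53 m; g = 9.810 m/s².
m = 542.1 kg
542.1 kg × (1 lb / 0.4536 kg) = 1195 lb

1200 lb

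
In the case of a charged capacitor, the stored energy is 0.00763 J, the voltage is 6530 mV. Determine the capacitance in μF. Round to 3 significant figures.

358 μF

Rearranging: C = 2E/V².
E = 0.00763 J; V = 6530 mV = 6.530 V.
C = 3.579×10^-4 F
3.579×10^-4 F × (1 μF / 1.000×10^-6 F) = 357.9 μF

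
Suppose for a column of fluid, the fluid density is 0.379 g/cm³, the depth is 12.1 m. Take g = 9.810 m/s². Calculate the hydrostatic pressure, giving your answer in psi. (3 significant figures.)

Directly: P = ρgh.
ρ = 0.379 g/cm³ = 379.0 kg/m³; h = 12.1 m; g = 9.810 m/s².
P = 44988 Pa
44988 Pa × (1 psi / 6895 Pa) = 6.525 psi

6.52 psi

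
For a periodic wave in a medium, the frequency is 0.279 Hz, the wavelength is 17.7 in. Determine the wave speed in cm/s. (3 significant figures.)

12.5 cm/s

v is given directly by: v = fλ.
f = 0.279 Hz; λ = 17.7 in = 0.4496 m.
v = 0.1254 m/s
0.1254 m/s × (1 cm/s / 0.01000 m/s) = 12.54 cm/s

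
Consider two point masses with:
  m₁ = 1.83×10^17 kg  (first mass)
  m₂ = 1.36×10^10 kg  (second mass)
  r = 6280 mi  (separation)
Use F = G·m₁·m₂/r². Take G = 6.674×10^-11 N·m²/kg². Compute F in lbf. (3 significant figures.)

366 lbf

Directly: F = Gm₁m₂/r².
m₁ = 1.83×10^17 kg; m₂ = 1.36×10^10 kg; r = 6280 mi = 1.011×10^7 m; G = 6.674×10^-11 N·m²/kg².
F = 1626 N  (the unit combination reduces to kg·m/s² = N)
1626 N × (1 lbf / 4.448 N) = 365.6 lbf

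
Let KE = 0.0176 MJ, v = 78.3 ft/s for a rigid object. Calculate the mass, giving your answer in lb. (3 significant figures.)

Rearranging: m = 2·KE/v².
KE = 0.0176 MJ = 17600 J; v = 78.3 ft/s = 23.87 m/s.
m = 61.80 kg
61.80 kg × (1 lb / 0.4536 kg) = 136.2 lb

136 lb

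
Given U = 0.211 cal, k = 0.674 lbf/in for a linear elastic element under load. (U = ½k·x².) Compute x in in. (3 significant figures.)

4.82 in

Rearranging U = ½k·x² for x: x = √(2U/k).
U = 0.211 cal = 0.8828 J; k = 0.674 lbf/in = 118.0 N/m.
x = 0.1223 m
0.1223 m × (1 in / 0.02540 m) = 4.815 in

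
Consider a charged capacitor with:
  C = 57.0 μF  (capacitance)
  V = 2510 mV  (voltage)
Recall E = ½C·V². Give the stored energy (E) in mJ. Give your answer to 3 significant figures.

Directly: E = ½CV².
C = 57.0 μF = 5.700×10^-5 F; V = 2510 mV = 2.510 V.
E = 1.796×10^-4 J
1.796×10^-4 J × (1 mJ / 0.001000 J) = 0.1796 mJ

0.180 mJ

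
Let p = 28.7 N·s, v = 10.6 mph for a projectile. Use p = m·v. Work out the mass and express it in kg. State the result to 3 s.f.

Solving p = m·v for m: m = p/v.
p = 28.7 N·s = 28.70 kg·m/s; v = 10.6 mph = 4.739 m/s.
m = 6.057 kg

6.06 kg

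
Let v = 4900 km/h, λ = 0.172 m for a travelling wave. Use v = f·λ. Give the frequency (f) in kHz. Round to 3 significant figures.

7.91 kHz

Rearranging: f = v/λ.
v = 4900 km/h = 1361 m/s; λ = 0.172 m.
f = 7913 Hz
7913 Hz × (1 kHz / 1000 Hz) = 7.913 kHz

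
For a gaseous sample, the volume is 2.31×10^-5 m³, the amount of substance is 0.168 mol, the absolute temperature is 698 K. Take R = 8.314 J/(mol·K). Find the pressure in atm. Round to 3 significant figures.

417 atm

P is given directly by: P = nRT/V.
V = 2.31×10^-5 m³; n = 0.168 mol; T = 698 K; R = 8.314 J/(mol·K).
P = 4.220×10^7 Pa
4.220×10^7 Pa × (1 atm / 1.013×10^5 Pa) = 416.5 atm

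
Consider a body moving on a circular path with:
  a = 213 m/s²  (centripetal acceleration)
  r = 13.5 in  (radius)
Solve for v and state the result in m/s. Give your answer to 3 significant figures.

Rearranging: v = √(a·r).
a = 213 m/s²; r = 13.5 in = 0.3429 m.
v = 8.546 m/s

8.55 m/s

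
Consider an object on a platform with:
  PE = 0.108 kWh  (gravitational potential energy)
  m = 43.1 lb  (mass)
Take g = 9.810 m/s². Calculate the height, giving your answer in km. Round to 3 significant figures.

Solving PE = m·g·h for h: h = PE/(m·g).
PE = 0.108 kWh = 3.888×10^5 J; m = 43.1 lb = 19.55 kg; g = 9.810 m/s².
h = 2027 m
2027 m × (1 km / 1000 m) = 2.027 km

2.03 km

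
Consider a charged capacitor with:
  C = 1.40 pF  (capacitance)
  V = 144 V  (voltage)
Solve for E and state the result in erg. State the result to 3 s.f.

Directly: E = ½CV².
C = 1.40 pF = 1.400×10^-12 F; V = 144 V.
E = 1.452×10^-8 J
1.452×10^-8 J × (1 erg / 1.000×10^-7 J) = 0.1452 erg

0.145 erg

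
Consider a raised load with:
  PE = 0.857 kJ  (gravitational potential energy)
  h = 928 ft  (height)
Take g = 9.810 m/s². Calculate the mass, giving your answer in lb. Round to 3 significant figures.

Rearranging: m = PE/(g·h).
PE = 0.857 kJ = 857.0 J; h = 928 ft = 282.9 m; g = 9.810 m/s².
m = 0.3089 kg
0.3089 kg × (1 lb / 0.4536 kg) = 0.6809 lb

0.681 lb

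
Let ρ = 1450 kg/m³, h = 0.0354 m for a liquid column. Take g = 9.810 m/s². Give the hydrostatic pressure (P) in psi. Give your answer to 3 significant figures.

Directly: P = ρgh.
ρ = 1450 kg/m³; h = 0.0354 m; g = 9.810 m/s².
P = 503.5 Pa
503.5 Pa × (1 psi / 6895 Pa) = 0.07303 psi

0.0730 psi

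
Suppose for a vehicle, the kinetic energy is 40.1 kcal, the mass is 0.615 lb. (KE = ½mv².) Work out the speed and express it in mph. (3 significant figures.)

Solving KE = ½mv² for v: v = √(2·KE/m).
KE = 40.1 kcal = 1.678×10^5 J; m = 0.615 lb = 0.2790 kg.
v = 1097 m/s
1097 m/s × (1 mph / 0.4470 m/s) = 2453 mph

2450 mph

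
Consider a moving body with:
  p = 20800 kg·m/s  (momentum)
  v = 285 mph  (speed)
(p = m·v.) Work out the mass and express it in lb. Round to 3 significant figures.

360 lb

Solving p = m·v for m: m = p/v.
p = 20800 kg·m/s; v = 285 mph = 127.4 m/s.
m = 163.3 kg
163.3 kg × (1 lb / 0.4536 kg) = 359.9 lb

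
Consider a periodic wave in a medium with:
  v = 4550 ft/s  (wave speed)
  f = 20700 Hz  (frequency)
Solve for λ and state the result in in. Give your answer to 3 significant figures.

Rearranging: λ = v/f.
v = 4550 ft/s = 1387 m/s; f = 20700 Hz.
λ = 0.06700 m
0.06700 m × (1 in / 0.02540 m) = 2.638 in

2.64 in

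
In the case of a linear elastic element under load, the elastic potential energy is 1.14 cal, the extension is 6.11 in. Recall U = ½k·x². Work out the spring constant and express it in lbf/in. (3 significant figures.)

Solving U = ½k·x² for k: k = 2U/x².
U = 1.14 cal = 4.770 J; x = 6.11 in = 0.1552 m.
k = 396.1 N/m
396.1 N/m × (1 lbf/in / 175.1 N/m) = 2.262 lbf/in

2.26 lbf/in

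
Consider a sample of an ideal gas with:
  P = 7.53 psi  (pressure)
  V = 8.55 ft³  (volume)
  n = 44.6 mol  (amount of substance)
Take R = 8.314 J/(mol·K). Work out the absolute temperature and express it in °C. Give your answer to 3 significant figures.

-239 °C

From the ideal-gas law: T = PV/(nR).
P = 7.53 psi = 51918 Pa; V = 8.55 ft³ = 0.2421 m³; n = 44.6 mol; R = 8.314 J/(mol·K).
T = 33.90 K
33.90 K − 273.15 = -239.3 °C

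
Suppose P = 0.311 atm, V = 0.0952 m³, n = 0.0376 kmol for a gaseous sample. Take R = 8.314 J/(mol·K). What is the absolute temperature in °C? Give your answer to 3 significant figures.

-264 °C

Rearranging: T = PV/(nR).
P = 0.311 atm = 31512 Pa; V = 0.0952 m³; n = 0.0376 kmol = 37.60 mol; R = 8.314 J/(mol·K).
T = 9.597 K
9.597 K − 273.15 = -263.6 °C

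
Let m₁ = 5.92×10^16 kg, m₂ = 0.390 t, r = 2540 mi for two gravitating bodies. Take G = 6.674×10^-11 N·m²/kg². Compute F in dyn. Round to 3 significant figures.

Directly: F = Gm₁m₂/r².
m₁ = 5.92×10^16 kg; m₂ = 0.390 t = 390.0 kg; r = 2540 mi = 4.088×10^6 m; G = 6.674×10^-11 N·m²/kg².
F = 9.222×10^-5 N  (the unit combination reduces to kg·m/s² = N)
9.222×10^-5 N × (1 dyn / 1.000×10^-5 N) = 9.222 dyn

9.22 dyn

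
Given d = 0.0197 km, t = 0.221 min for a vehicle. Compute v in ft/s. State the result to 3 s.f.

4.87 ft/s

Directly: v = d/t.
d = 0.0197 km = 19.70 m; t = 0.221 min = 13.26 s.
v = 1.486 m/s
1.486 m/s × (1 ft/s / 0.3048 m/s) = 4.874 ft/s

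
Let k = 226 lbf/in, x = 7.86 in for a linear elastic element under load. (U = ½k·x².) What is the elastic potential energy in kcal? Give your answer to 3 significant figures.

U is given directly by: U = ½kx².
k = 226 lbf/in = 39579 N/m; x = 7.86 in = 0.1996 m.
U = 788.8 J
788.8 J × (1 kcal / 4184 J) = 0.1885 kcal

0.189 kcal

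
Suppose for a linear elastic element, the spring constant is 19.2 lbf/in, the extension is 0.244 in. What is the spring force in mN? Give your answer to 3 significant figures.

20800 mN

Directly: F = kx.
k = 19.2 lbf/in = 3362 N/m; x = 0.244 in = 0.006198 m.
F = 20.84 N
20.84 N × (1 mN / 0.001000 N) = 20839 mN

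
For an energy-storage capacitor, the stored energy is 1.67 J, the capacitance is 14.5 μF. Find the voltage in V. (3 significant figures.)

Rearranging E = ½C·V² for V: V = √(2E/C).
E = 1.67 J; C = 14.5 μF = 1.450×10^-5 F.
V = 479.9 V

480 V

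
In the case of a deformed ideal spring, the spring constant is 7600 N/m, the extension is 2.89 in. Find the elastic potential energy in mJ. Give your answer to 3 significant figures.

Directly: U = ½kx².
k = 7600 N/m; x = 2.89 in = 0.07341 m.
U = 20.48 J
20.48 J × (1 mJ / 0.001000 J) = 20476 mJ

20500 mJ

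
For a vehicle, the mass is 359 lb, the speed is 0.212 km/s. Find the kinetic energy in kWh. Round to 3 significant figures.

Directly: KE = ½mv².
m = 359 lb = 162.8 kg; v = 0.212 km/s = 212.0 m/s.
KE = 3.659×10^6 J  (the unit combination reduces to kg·m²/s² = J)
3.659×10^6 J × (1 kWh / 3.600×10^6 J) = 1.016 kWh

1.02 kWh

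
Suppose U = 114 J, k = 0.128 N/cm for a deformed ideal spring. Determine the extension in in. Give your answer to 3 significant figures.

Rearranging U = ½k·x² for x: x = √(2U/k).
U = 114 J; k = 0.128 N/cm = 12.80 N/m.
x = 4.220 m
4.220 m × (1 in / 0.02540 m) = 166.2 in

166 in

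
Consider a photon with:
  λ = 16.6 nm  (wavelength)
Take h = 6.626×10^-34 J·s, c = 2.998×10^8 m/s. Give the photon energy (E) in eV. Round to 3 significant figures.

74.7 eV

E is given directly by: E = hc/λ.
λ = 16.6 nm = 1.660×10^-8 m; h = 6.626×10^-34 J·s; c = 2.998×10^8 m/s.
E = 1.197×10^-17 J  (the unit combination reduces to kg·m²/s² = J)
1.197×10^-17 J × (1 eV / 1.602×10^-19 J) = 74.69 eV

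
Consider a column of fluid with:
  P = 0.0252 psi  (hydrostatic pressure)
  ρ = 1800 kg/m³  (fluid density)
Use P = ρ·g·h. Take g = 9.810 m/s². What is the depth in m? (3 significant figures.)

0.00984 m

Rearranging P = ρ·g·h for h: h = P/(ρ·g).
P = 0.0252 psi = 173.7 Pa; ρ = 1800 kg/m³; g = 9.810 m/s².
h = 0.009840 m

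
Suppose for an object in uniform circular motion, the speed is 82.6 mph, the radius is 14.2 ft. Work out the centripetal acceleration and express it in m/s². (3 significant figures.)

Directly: a = v²/r.
v = 82.6 mph = 36.93 m/s; r = 14.2 ft = 4.328 m.
a = 315.0 m/s²

315 m/s²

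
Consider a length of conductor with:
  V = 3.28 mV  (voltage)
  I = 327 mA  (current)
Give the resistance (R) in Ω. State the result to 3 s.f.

Rearranging: R = V/I.
V = 3.28 mV = 0.003280 V; I = 327 mA = 0.3270 A.
R = 0.01003 Ω

0.0100 Ω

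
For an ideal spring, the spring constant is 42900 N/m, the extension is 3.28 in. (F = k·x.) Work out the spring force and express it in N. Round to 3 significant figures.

3570 N

Directly: F = kx.
k = 42900 N/m; x = 3.28 in = 0.08331 m.
F = 3574 N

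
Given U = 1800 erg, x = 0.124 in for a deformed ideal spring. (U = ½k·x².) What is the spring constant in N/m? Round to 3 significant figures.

Rearranging: k = 2U/x².
U = 1800 erg = 1.800×10^-4 J; x = 0.124 in = 0.003150 m.
k = 36.29 N/m

36.3 N/m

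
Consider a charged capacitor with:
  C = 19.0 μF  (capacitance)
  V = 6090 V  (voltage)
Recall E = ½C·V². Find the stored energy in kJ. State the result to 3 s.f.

Directly: E = ½CV².
C = 19.0 μF = 1.900×10^-5 F; V = 6090 V.
E = 352.3 J
352.3 J × (1 kJ / 1000 J) = 0.3523 kJ

0.352 kJ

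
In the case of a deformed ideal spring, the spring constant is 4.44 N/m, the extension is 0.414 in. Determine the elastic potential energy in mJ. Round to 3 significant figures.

0.245 mJ

U is given directly by: U = ½kx².
k = 4.44 N/m; x = 0.414 in = 0.01052 m.
U = 2.455×10^-4 J  (the unit combination reduces to kg·m²/s² = J)
2.455×10^-4 J × (1 mJ / 0.001000 J) = 0.2455 mJ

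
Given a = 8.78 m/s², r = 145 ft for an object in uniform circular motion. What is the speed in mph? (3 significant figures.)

Solving a = v²/r for v: v = √(a·r).
a = 8.78 m/s²; r = 145 ft = 44.20 m.
v = 19.70 m/s
19.70 m/s × (1 mph / 0.4470 m/s) = 44.06 mph

44.1 mph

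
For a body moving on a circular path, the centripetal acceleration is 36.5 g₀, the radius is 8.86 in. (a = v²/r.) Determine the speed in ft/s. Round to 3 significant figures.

29.4 ft/s

Rearranging a = v²/r for v: v = √(a·r).
a = 36.5 g₀ = 357.9 m/s²; r = 8.86 in = 0.2250 m.
v = 8.975 m/s
8.975 m/s × (1 ft/s / 0.3048 m/s) = 29.45 ft/s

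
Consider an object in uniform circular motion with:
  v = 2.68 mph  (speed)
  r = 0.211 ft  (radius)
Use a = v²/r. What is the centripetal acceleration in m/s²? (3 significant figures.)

22.3 m/s²

Directly: a = v²/r.
v = 2.68 mph = 1.198 m/s; r = 0.211 ft = 0.06431 m.
a = 22.32 m/s²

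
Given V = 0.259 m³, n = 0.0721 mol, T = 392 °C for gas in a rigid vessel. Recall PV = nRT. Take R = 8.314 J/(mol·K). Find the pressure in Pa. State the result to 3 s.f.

From the ideal-gas law: P = nRT/V.
V = 0.259 m³; n = 0.0721 mol; T = 392 °C = 665.1 K; R = 8.314 J/(mol·K).
P = 1539 Pa

1540 Pa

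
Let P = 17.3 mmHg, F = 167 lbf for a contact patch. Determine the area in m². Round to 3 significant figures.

0.322 m²

Solving P = F/A for A: A = F/P.
P = 17.3 mmHg = 2306 Pa; F = 167 lbf = 742.9 N.
A = 0.3221 m²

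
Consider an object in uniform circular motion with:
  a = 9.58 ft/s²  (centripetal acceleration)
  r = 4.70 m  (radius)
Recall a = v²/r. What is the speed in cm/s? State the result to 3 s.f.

Rearranging: v = √(a·r).
a = 9.58 ft/s² = 2.920 m/s²; r = 4.70 m.
v = 3.705 m/s
3.705 m/s × (1 cm/s / 0.01000 m/s) = 370.5 cm/s

370 cm/s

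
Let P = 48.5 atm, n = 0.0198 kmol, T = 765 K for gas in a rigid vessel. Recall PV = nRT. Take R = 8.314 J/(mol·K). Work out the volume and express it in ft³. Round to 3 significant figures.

Rearranging PV = nRT for V: V = nRT/P.
P = 48.5 atm = 4.914×10^6 Pa; n = 0.0198 kmol = 19.80 mol; T = 765 K; R = 8.314 J/(mol·K).
V = 0.02563 m³
0.02563 m³ × (1 ft³ / 0.02832 m³) = 0.9050 ft³

0.905 ft³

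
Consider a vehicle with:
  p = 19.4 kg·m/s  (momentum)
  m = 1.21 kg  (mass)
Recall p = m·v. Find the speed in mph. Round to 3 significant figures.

35.9 mph

Rearranging p = m·v for v: v = p/m.
p = 19.4 kg·m/s; m = 1.21 kg.
v = 16.03 m/s
16.03 m/s × (1 mph / 0.4470 m/s) = 35.86 mph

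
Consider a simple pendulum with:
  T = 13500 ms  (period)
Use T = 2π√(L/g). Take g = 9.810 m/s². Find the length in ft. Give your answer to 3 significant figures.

149 ft

Rearranging T = 2π√(L/g) for L: L = g·(T/2π)².
T = 13500 ms = 13.50 s; g = 9.810 m/s².
L = 45.29 m
45.29 m × (1 ft / 0.3048 m) = 148.6 ft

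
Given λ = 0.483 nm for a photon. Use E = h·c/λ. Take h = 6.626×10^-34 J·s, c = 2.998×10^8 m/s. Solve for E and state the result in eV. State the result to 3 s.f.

2570 eV

E is given directly by: E = hc/λ.
λ = 0.483 nm = 4.830×10^-10 m; h = 6.626×10^-34 J·s; c = 2.998×10^8 m/s.
E = 4.113×10^-16 J
4.113×10^-16 J × (1 eV / 1.602×10^-19 J) = 2567 eV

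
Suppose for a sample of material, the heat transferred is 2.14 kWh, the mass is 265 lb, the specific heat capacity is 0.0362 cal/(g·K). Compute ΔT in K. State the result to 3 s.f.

Solving Q = m·c·ΔT for ΔT: ΔT = Q/(m·c).
Q = 2.14 kWh = 7.704×10^6 J; m = 265 lb = 120.2 kg; c = 0.0362 cal/(g·K) = 151.5 J/(kg·K).
ΔT = 423.2 K

423 K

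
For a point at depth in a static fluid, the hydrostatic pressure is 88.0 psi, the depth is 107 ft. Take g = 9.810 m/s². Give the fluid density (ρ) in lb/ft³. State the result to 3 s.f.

118 lb/ft³

Rearranging: ρ = P/(g·h).
P = 88.0 psi = 6.067×10^5 Pa; h = 107 ft = 32.61 m; g = 9.810 m/s².
ρ = 1896 kg/m³
1896 kg/m³ × (1 lb/ft³ / 16.02 kg/m³) = 118.4 lb/ft³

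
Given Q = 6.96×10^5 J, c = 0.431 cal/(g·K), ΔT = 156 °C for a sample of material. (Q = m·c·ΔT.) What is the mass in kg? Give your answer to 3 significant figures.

2.47 kg

Rearranging Q = m·c·ΔT for m: m = Q/(c·ΔT).
Q = 6.96×10^5 J; c = 0.431 cal/(g·K) = 1803 J/(kg·K); ΔT = 156 °C = 156.0 K.
m = 2.474 kg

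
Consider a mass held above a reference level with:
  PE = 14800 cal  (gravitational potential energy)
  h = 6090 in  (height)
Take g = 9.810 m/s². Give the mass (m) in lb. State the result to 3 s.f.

Solving PE = m·g·h for m: m = PE/(g·h).
PE = 14800 cal = 61923 J; h = 6090 in = 154.7 m; g = 9.810 m/s².
m = 40.81 kg
40.81 kg × (1 lb / 0.4536 kg) = 89.96 lb

90.0 lb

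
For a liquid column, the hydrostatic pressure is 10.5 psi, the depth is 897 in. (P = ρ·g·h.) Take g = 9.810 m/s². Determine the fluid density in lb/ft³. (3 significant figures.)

20.2 lb/ft³

Solving P = ρ·g·h for ρ: ρ = P/(g·h).
P = 10.5 psi = 72395 Pa; h = 897 in = 22.78 m; g = 9.810 m/s².
ρ = 323.9 kg/m³
323.9 kg/m³ × (1 lb/ft³ / 16.02 kg/m³) = 20.22 lb/ft³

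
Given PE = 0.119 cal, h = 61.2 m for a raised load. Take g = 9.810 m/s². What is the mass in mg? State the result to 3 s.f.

829 mg

Rearranging: m = PE/(g·h).
PE = 0.119 cal = 0.4979 J; h = 61.2 m; g = 9.810 m/s².
m = 8.293×10^-4 kg
8.293×10^-4 kg × (1 mg / 1.000×10^-6 kg) = 829.3 mg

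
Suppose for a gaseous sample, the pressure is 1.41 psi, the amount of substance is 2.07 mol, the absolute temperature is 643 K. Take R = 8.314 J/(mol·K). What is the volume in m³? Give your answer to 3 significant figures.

1.14 m³

Rearranging PV = nRT for V: V = nRT/P.
P = 1.41 psi = 9722 Pa; n = 2.07 mol; T = 643 K; R = 8.314 J/(mol·K).
V = 1.138 m³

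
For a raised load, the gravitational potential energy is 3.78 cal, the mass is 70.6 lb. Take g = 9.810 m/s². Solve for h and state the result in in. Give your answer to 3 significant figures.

1.98 in

Solving PE = m·g·h for h: h = PE/(m·g).
PE = 3.78 cal = 15.82 J; m = 70.6 lb = 32.02 kg; g = 9.810 m/s².
h = 0.05034 m
0.05034 m × (1 in / 0.02540 m) = 1.982 in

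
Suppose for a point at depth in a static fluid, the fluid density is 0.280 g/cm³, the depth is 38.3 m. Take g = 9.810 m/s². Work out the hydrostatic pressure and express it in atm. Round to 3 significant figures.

1.04 atm

Directly: P = ρgh.
ρ = 0.280 g/cm³ = 280.0 kg/m³; h = 38.3 m; g = 9.810 m/s².
P = 1.052×10^5 Pa
1.052×10^5 Pa × (1 atm / 1.013×10^5 Pa) = 1.038 atm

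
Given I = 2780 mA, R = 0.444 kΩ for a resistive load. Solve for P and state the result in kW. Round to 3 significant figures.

3.43 kW

Directly: P = I²R.
I = 2780 mA = 2.780 A; R = 0.444 kΩ = 444.0 Ω.
P = 3431 W
3431 W × (1 kW / 1000 W) = 3.431 kW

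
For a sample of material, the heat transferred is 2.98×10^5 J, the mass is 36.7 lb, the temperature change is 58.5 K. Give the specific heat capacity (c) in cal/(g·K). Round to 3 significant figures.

Rearranging Q = m·c·ΔT for c: c = Q/(m·ΔT).
Q = 2.98×10^5 J; m = 36.7 lb = 16.65 kg; ΔT = 58.5 K.
c = 306.0 J/(kg·K)
306.0 J/(kg·K) × (1 cal/(g·K) / 4184 J/(kg·K)) = 0.07314 cal/(g·K)

0.0731 cal/(g·K)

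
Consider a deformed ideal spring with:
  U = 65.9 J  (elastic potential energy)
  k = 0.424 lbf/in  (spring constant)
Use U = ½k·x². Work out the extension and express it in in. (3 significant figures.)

Rearranging U = ½k·x² for x: x = √(2U/k).
U = 65.9 J; k = 0.424 lbf/in = 74.25 N/m.
x = 1.332 m
1.332 m × (1 in / 0.02540 m) = 52.45 in

52.5 in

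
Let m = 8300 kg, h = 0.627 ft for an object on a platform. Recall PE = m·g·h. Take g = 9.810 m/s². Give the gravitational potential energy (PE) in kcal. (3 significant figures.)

Directly: PE = mgh.
m = 8300 kg; h = 0.627 ft = 0.1911 m; g = 9.810 m/s².
PE = 15561 J
15561 J × (1 kcal / 4184 J) = 3.719 kcal

3.72 kcal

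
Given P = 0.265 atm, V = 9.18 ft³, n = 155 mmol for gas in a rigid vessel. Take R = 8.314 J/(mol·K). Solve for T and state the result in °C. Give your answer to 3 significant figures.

Rearranging: T = PV/(nR).
P = 0.265 atm = 26851 Pa; V = 9.18 ft³ = 0.2599 m³; n = 155 mmol = 0.1550 mol; R = 8.314 J/(mol·K).
T = 5416 K
5416 K − 273.15 = 5143 °C

5140 °C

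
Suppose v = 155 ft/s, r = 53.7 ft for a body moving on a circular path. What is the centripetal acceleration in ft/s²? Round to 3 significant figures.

a is given directly by: a = v²/r.
v = 155 ft/s = 47.24 m/s; r = 53.7 ft = 16.37 m.
a = 136.4 m/s²
136.4 m/s² × (1 ft/s² / 0.3048 m/s²) = 447.4 ft/s²

447 ft/s²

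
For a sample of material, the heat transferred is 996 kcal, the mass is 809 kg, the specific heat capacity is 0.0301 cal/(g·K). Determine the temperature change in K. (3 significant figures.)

Solving Q = m·c·ΔT for ΔT: ΔT = Q/(m·c).
Q = 996 kcal = 4.167×10^6 J; m = 809 kg; c = 0.0301 cal/(g·K) = 125.9 J/(kg·K).
ΔT = 40.90 K

40.9 K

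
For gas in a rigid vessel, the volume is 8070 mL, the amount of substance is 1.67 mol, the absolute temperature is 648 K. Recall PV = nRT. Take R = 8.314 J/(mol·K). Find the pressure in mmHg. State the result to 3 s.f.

8360 mmHg

P is given directly by: P = nRT/V.
V = 8070 mL = 0.008070 m³; n = 1.67 mol; T = 648 K; R = 8.314 J/(mol·K).
P = 1.115×10^6 Pa  (the unit combination reduces to kg/(m·s²) = Pa)
1.115×10^6 Pa × (1 mmHg / 133.3 Pa) = 8362 mmHg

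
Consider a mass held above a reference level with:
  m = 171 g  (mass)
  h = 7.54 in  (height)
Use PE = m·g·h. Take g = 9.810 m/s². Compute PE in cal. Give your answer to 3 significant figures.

Directly: PE = mgh.
m = 171 g = 0.1710 kg; h = 7.54 in = 0.1915 m; g = 9.810 m/s².
PE = 0.3213 J
0.3213 J × (1 cal / 4.184 J) = 0.07679 cal

0.0768 cal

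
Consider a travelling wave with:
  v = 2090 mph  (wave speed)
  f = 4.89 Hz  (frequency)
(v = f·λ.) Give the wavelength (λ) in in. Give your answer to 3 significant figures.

Rearranging v = f·λ for λ: λ = v/f.
v = 2090 mph = 934.3 m/s; f = 4.89 Hz.
λ = 191.1 m
191.1 m × (1 in / 0.02540 m) = 7522 in

7520 in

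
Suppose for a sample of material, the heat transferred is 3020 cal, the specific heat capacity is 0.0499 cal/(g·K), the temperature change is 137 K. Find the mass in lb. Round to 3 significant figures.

0.974 lb

Rearranging: m = Q/(c·ΔT).
Q = 3020 cal = 12636 J; c = 0.0499 cal/(g·K) = 208.8 J/(kg·K); ΔT = 137 K.
m = 0.4418 kg
0.4418 kg × (1 lb / 0.4536 kg) = 0.9739 lb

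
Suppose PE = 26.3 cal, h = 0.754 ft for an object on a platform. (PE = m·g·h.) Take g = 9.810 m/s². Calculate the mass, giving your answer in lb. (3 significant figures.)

Rearranging PE = m·g·h for m: m = PE/(g·h).
PE = 26.3 cal = 110.0 J; h = 0.754 ft = 0.2298 m; g = 9.810 m/s².
m = 48.81 kg
48.81 kg × (1 lb / 0.4536 kg) = 107.6 lb

108 lb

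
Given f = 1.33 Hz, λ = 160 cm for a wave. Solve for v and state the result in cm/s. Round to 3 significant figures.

Directly: v = fλ.
f = 1.33 Hz; λ = 160 cm = 1.600 m.
v = 2.128 m/s
2.128 m/s × (1 cm/s / 0.01000 m/s) = 212.8 cm/s

213 cm/s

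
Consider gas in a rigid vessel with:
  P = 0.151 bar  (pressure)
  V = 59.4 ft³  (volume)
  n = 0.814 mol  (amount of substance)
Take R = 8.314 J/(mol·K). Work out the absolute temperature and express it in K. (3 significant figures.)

3750 K

From the ideal-gas law: T = PV/(nR).
P = 0.151 bar = 15100 Pa; V = 59.4 ft³ = 1.682 m³; n = 0.814 mol; R = 8.314 J/(mol·K).
T = 3753 K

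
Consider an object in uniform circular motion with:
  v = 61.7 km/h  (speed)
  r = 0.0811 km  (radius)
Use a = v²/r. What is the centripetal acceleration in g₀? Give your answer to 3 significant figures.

Directly: a = v²/r.
v = 61.7 km/h = 17.14 m/s; r = 0.0811 km = 81.10 m.
a = 3.622 m/s²
3.622 m/s² × (1 g₀ / 9.807 m/s²) = 0.3693 g₀

0.369 g₀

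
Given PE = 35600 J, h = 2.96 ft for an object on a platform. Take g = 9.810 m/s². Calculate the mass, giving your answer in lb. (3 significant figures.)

Rearranging: m = PE/(g·h).
PE = 35600 J; h = 2.96 ft = 0.9022 m; g = 9.810 m/s².
m = 4022 kg
4022 kg × (1 lb / 0.4536 kg) = 8868 lb

8870 lb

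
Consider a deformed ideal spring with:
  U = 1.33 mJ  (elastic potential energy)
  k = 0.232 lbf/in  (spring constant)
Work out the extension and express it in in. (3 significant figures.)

0.319 in

Rearranging U = ½k·x² for x: x = √(2U/k).
U = 1.33 mJ = 0.001330 J; k = 0.232 lbf/in = 40.63 N/m.
x = 0.008091 m
0.008091 m × (1 in / 0.02540 m) = 0.3186 in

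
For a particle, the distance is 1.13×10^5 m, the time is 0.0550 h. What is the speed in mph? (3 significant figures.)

Directly: v = d/t.
d = 1.13×10^5 m; t = 0.0550 h = 198.0 s.
v = 570.7 m/s
570.7 m/s × (1 mph / 0.4470 m/s) = 1277 mph

1280 mph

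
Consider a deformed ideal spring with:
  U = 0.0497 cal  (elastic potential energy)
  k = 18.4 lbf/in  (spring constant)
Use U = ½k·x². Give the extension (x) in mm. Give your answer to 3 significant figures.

Rearranging: x = √(2U/k).
U = 0.0497 cal = 0.2079 J; k = 18.4 lbf/in = 3222 N/m.
x = 0.01136 m
0.01136 m × (1 mm / 0.001000 m) = 11.36 mm

11.4 mm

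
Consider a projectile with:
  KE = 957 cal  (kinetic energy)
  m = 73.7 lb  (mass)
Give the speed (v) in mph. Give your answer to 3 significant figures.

Rearranging KE = ½mv² for v: v = √(2·KE/m).
KE = 957 cal = 4004 J; m = 73.7 lb = 33.43 kg.
v = 15.48 m/s
15.48 m/s × (1 mph / 0.4470 m/s) = 34.62 mph

34.6 mph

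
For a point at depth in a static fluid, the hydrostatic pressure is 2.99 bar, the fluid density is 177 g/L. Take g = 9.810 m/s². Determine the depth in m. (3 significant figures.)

172 m

Solving P = ρ·g·h for h: h = P/(ρ·g).
P = 2.99 bar = 2.990×10^5 Pa; ρ = 177 g/L = 177.0 kg/m³; g = 9.810 m/s².
h = 172.2 m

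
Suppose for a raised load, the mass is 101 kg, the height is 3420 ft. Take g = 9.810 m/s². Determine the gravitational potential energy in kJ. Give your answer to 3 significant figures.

PE is given directly by: PE = mgh.
m = 101 kg; h = 3420 ft = 1042 m; g = 9.810 m/s².
PE = 1.033×10^6 J
1.033×10^6 J × (1 kJ / 1000 J) = 1033 kJ

1030 kJ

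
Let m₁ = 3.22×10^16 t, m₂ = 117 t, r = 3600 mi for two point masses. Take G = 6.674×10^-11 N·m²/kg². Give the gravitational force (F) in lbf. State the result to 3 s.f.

Directly: F = Gm₁m₂/r².
m₁ = 3.22×10^16 t = 3.220×10^19 kg; m₂ = 117 t = 1.170×10^5 kg; r = 3600 mi = 5.794×10^6 m; G = 6.674×10^-11 N·m²/kg².
F = 7.491 N  (the unit combination reduces to kg·m/s² = N)
7.491 N × (1 lbf / 4.448 N) = 1.684 lbf

1.68 lbf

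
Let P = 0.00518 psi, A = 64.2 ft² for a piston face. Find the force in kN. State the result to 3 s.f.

Solving P = F/A for F: F = P·A.
P = 0.00518 psi = 35.71 Pa; A = 64.2 ft² = 5.964 m².
F = 213.0 N
213.0 N × (1 kN / 1000 N) = 0.2130 kN

0.213 kN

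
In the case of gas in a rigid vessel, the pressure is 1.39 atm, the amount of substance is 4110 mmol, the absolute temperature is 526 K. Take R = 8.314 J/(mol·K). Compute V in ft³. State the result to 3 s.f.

Rearranging: V = nRT/P.
P = 1.39 atm = 1.408×10^5 Pa; n = 4110 mmol = 4.110 mol; T = 526 K; R = 8.314 J/(mol·K).
V = 0.1276 m³
0.1276 m³ × (1 ft³ / 0.02832 m³) = 4.507 ft³

4.51 ft³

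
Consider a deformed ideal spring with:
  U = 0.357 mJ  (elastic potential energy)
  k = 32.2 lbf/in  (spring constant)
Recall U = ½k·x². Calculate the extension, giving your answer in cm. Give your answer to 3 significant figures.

Solving U = ½k·x² for x: x = √(2U/k).
U = 0.357 mJ = 3.570×10^-4 J; k = 32.2 lbf/in = 5639 N/m.
x = 3.558×10^-4 m
3.558×10^-4 m × (1 cm / 0.01000 m) = 0.03558 cm

0.0356 cm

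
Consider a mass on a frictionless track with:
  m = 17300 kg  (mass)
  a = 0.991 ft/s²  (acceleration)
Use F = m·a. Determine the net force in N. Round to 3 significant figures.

5230 N

From Newton's second law: F = m·a.
m = 17300 kg; a = 0.991 ft/s² = 0.3021 m/s².
F = 5226 N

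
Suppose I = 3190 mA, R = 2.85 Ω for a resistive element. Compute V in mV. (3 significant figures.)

9090 mV

V is given directly by: V = IR.
I = 3190 mA = 3.190 A; R = 2.85 Ω.
V = 9.091 V  (the unit combination reduces to kg·m²/(A·s³) = V)
9.091 V × (1 mV / 0.001000 V) = 9092 mV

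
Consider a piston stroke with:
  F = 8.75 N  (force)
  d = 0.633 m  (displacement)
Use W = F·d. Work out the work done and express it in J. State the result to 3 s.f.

Directly: W = F·d.
F = 8.75 N; d = 0.633 m.
W = 5.539 J

5.54 J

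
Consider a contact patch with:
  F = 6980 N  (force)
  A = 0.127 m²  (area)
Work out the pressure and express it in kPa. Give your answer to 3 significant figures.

55.0 kPa

P is given directly by: P = F/A.
F = 6980 N; A = 0.127 m².
P = 54961 Pa  (the unit combination reduces to kg/(m·s²) = Pa)
54961 Pa × (1 kPa / 1000 Pa) = 54.96 kPa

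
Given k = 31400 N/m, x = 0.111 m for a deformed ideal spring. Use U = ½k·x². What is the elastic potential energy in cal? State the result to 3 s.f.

46.2 cal

U is given directly by: U = ½kx².
k = 31400 N/m; x = 0.111 m.
U = 193.4 J
193.4 J × (1 cal / 4.184 J) = 46.23 cal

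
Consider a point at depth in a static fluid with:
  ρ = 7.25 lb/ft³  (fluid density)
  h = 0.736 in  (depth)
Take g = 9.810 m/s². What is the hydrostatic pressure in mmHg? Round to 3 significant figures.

P is given directly by: P = ρgh.
ρ = 7.25 lb/ft³ = 116.1 kg/m³; h = 0.736 in = 0.01869 m; g = 9.810 m/s².
P = 21.30 Pa  (the unit combination reduces to kg/(m·s²) = Pa)
21.30 Pa × (1 mmHg / 133.3 Pa) = 0.1597 mmHg

0.160 mmHg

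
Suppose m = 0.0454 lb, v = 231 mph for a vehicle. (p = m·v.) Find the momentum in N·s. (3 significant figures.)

2.13 N·s

p is given directly by: p = mv.
m = 0.0454 lb = 0.02059 kg; v = 231 mph = 103.3 m/s.
p = 2.127 kg·m/s  (the unit combination reduces to kg·m/s = kg·m/s)
Since 1 N·s = 1 kg·m/s, 2.127 N·s.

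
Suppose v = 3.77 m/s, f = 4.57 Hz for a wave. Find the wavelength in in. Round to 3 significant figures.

32.5 in

Rearranging v = f·λ for λ: λ = v/f.
v = 3.77 m/s; f = 4.57 Hz.
λ = 0.8249 m
0.8249 m × (1 in / 0.02540 m) = 32.48 in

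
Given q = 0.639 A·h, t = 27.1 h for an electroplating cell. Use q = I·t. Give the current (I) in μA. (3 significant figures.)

Rearranging q = I·t for I: I = q/t.
q = 0.639 A·h = 2300 C; t = 27.1 h = 97560 s.
I = 0.02358 A
0.02358 A × (1 μA / 1.000×10^-6 A) = 23579 μA

23600 μA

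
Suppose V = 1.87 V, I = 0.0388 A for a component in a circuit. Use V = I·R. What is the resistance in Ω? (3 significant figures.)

From Ohm's law: R = V/I.
V = 1.87 V; I = 0.0388 A.
R = 48.20 Ω

48.2 Ω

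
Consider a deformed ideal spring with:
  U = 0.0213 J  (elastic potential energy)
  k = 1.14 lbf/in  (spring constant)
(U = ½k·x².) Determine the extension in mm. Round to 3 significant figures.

Rearranging: x = √(2U/k).
U = 0.0213 J; k = 1.14 lbf/in = 199.6 N/m.
x = 0.01461 m
0.01461 m × (1 mm / 0.001000 m) = 14.61 mm

14.6 mm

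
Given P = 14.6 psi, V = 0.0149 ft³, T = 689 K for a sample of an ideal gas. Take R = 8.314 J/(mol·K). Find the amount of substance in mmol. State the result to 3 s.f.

Solving PV = nRT for n: n = PV/(RT).
P = 14.6 psi = 1.007×10^5 Pa; V = 0.0149 ft³ = 4.219×10^-4 m³; T = 689 K; R = 8.314 J/(mol·K).
n = 0.007414 mol
0.007414 mol × (1 mmol / 0.001000 mol) = 7.414 mmol

7.41 mmol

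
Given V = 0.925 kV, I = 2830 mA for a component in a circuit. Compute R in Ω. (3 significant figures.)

Rearranging: R = V/I.
V = 0.925 kV = 925.0 V; I = 2830 mA = 2.830 A.
R = 326.9 Ω

327 Ω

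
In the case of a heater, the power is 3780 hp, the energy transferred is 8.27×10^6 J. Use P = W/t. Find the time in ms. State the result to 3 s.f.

Rearranging P = W/t for t: t = W/P.
P = 3780 hp = 2.819×10^6 W; W = 8.27×10^6 J.
t = 2.934 s
2.934 s × (1 ms / 0.001000 s) = 2934 ms

2930 ms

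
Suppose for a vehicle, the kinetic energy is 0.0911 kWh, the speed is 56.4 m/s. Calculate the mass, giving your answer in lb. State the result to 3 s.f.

455 lb

Rearranging: m = 2·KE/v².
KE = 0.0911 kWh = 3.280×10^5 J; v = 56.4 m/s.
m = 206.2 kg
206.2 kg × (1 lb / 0.4536 kg) = 454.6 lb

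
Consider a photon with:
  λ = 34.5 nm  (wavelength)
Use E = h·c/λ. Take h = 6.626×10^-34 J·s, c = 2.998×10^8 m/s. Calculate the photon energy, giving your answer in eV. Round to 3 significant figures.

E is given directly by: E = hc/λ.
λ = 34.5 nm = 3.450×10^-8 m; h = 6.626×10^-34 J·s; c = 2.998×10^8 m/s.
E = 5.758×10^-18 J  (the unit combination reduces to kg·m²/s² = J)
5.758×10^-18 J × (1 eV / 1.602×10^-19 J) = 35.94 eV

35.9 eV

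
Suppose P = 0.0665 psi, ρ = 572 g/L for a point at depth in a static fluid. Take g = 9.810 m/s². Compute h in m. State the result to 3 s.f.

Rearranging P = ρ·g·h for h: h = P/(ρ·g).
P = 0.0665 psi = 458.5 Pa; ρ = 572 g/L = 572.0 kg/m³; g = 9.810 m/s².
h = 0.08171 m

0.0817 m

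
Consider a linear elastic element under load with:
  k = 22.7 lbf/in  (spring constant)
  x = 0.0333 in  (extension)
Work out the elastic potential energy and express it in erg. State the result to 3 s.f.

U is given directly by: U = ½kx².
k = 22.7 lbf/in = 3975 N/m; x = 0.0333 in = 8.458×10^-4 m.
U = 0.001422 J
0.001422 J × (1 erg / 1.000×10^-7 J) = 14220 erg

14200 erg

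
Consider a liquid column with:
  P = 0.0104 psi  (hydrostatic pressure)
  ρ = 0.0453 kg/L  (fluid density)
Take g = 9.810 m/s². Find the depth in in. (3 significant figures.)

Solving P = ρ·g·h for h: h = P/(ρ·g).
P = 0.0104 psi = 71.71 Pa; ρ = 0.0453 kg/L = 45.30 kg/m³; g = 9.810 m/s².
h = 0.1614 m
0.1614 m × (1 in / 0.02540 m) = 6.353 in

6.35 in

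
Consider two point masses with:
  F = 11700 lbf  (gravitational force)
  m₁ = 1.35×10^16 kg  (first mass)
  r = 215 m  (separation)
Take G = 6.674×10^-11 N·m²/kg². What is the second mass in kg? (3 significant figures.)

Solving F = G·m₁·m₂/r² for m₂: m₂ = F·r²/(G·m₁).
F = 11700 lbf = 52044 N; m₁ = 1.35×10^16 kg; r = 215 m; G = 6.674×10^-11 N·m²/kg².
m₂ = 2670 kg

2670 kg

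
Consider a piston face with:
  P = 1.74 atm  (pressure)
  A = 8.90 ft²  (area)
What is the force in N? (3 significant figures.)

1.46×10^5 N

Rearranging P = F/A for F: F = P·A.
P = 1.74 atm = 1.763×10^5 Pa; A = 8.90 ft² = 0.8268 m².
F = 1.458×10^5 N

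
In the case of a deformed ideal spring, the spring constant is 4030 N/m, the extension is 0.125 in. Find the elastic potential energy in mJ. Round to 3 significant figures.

Directly: U = ½kx².
k = 4030 N/m; x = 0.125 in = 0.003175 m.
U = 0.02031 J
0.02031 J × (1 mJ / 0.001000 J) = 20.31 mJ

20.3 mJ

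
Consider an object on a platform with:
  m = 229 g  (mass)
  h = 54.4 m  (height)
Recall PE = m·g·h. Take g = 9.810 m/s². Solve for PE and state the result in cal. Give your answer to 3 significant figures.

PE is given directly by: PE = mgh.
m = 229 g = 0.2290 kg; h = 54.4 m; g = 9.810 m/s².
PE = 122.2 J
122.2 J × (1 cal / 4.184 J) = 29.21 cal

29.2 cal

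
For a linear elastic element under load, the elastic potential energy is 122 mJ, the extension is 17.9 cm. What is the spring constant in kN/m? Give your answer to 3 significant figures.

Solving U = ½k·x² for k: k = 2U/x².
U = 122 mJ = 0.1220 J; x = 17.9 cm = 0.1790 m.
k = 7.615 N/m
7.615 N/m × (1 kN/m / 1000 N/m) = 0.007615 kN/m

0.00762 kN/m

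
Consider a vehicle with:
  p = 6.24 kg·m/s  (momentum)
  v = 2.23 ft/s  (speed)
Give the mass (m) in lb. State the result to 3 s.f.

Rearranging: m = p/v.
p = 6.24 kg·m/s; v = 2.23 ft/s = 0.6797 m/s.
m = 9.180 kg
9.180 kg × (1 lb / 0.4536 kg) = 20.24 lb

20.2 lb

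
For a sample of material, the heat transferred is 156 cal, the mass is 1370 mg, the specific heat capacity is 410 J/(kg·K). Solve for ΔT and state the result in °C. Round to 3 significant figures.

1160 °C

Solving Q = m·c·ΔT for ΔT: ΔT = Q/(m·c).
Q = 156 cal = 652.7 J; m = 1370 mg = 0.001370 kg; c = 410 J/(kg·K).
ΔT = 1162 K
Since 1 °C = 1 K, 1162 °C.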